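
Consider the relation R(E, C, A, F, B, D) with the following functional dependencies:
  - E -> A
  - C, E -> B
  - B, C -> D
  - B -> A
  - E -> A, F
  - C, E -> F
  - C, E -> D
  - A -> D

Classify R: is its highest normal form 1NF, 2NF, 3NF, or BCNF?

Candidate key: {C, E}. Prime attributes: {C, E}.
E -> A breaks BCNF: {E}⁺ = {A, D, E, F}, so {E} is not a superkey.
Because {A} is non-prime and the left side of E -> A is not a superkey, the relation is not in 3NF.
The proper key subset {E} of {C, E} determines non-prime {A, D, F}, so the relation is not even in 2NF.

1NF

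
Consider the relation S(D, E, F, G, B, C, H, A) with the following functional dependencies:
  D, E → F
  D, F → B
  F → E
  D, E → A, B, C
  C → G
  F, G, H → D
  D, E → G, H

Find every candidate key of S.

{D, E}⁺ = {A, B, C, D, E, F, G, H}, which is every attribute, so {D, E} is a candidate key.
{D, F}⁺ = {A, B, C, D, E, F, G, H}, which is every attribute, so {D, F} is a candidate key.
{C, F, H}⁺ = {A, B, C, D, E, F, G, H}, which is every attribute, so {C, F, H} is a candidate key.
{F, G, H}⁺ = {A, B, C, D, E, F, G, H}, which is every attribute, so {F, G, H} is a candidate key.
No proper subset of any of these is a key, and no other minimal superkey exists.

{C, F, H}, {D, E}, {D, F}, {F, G, H}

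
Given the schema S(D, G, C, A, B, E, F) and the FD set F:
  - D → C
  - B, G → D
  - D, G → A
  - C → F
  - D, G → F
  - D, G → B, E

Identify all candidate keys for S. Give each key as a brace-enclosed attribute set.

No FD produces {G}, so it must be in every candidate key.
Closure of {B, G} is {A, B, C, D, E, F, G}, the whole schema; {B, G} is a candidate key.
Closure of {D, G} is {A, B, C, D, E, F, G}, the whole schema; {D, G} is a candidate key.
Any other superkey properly contains one of these, so there are no further candidate keys.

{B, G}, {D, G}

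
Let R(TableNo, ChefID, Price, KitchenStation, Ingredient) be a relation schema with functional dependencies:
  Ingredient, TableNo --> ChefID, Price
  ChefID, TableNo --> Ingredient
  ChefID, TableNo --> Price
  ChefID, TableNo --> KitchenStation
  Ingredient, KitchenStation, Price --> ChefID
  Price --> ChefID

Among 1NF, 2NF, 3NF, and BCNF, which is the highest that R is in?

3NF

Candidate keys: {ChefID, TableNo}, {Ingredient, TableNo}, {Price, TableNo}. Prime attributes: {ChefID, Ingredient, Price, TableNo}.
For Ingredient, KitchenStation, Price --> ChefID we have {Ingredient, KitchenStation, Price}⁺ = {ChefID, Ingredient, KitchenStation, Price}; {Ingredient, KitchenStation, Price} is not a superkey, so BCNF fails.
Since {ChefID} ⊆ prime attributes and every other non-superkey FD also has a prime right side, the schema is in 3NF.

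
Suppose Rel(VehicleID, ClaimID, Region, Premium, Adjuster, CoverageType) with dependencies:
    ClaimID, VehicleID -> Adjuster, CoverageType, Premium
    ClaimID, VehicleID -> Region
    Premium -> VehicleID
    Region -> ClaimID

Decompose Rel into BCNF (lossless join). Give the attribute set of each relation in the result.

{Adjuster, CoverageType, Premium, Region}; {ClaimID, Region}; {Premium, VehicleID}

Candidate keys of the original relation: {ClaimID, Premium}, {ClaimID, VehicleID}, {Premium, Region}, {Region, VehicleID}.
In {Adjuster, ClaimID, CoverageType, Premium, Region, VehicleID}, {Premium} is not a superkey ({Premium}⁺ restricted to this set is {Premium, VehicleID}), so split on Premium -> VehicleID into {Premium, VehicleID} and {Adjuster, ClaimID, CoverageType, Premium, Region}.
{Premium, VehicleID} has no BCNF violation.
In {Adjuster, ClaimID, CoverageType, Premium, Region}, {Region} is not a superkey ({Region}⁺ restricted to this set is {ClaimID, Region}), so split on Region -> ClaimID into {ClaimID, Region} and {Adjuster, CoverageType, Premium, Region}.
{ClaimID, Region} has no BCNF violation.
{Adjuster, CoverageType, Premium, Region} has no BCNF violation.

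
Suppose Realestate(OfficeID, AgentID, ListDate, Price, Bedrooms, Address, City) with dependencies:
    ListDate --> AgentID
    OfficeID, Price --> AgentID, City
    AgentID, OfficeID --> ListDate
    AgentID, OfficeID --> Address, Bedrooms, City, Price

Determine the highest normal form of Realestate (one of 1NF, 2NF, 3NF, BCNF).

Candidate keys: {AgentID, OfficeID}, {ListDate, OfficeID}, {OfficeID, Price}. Prime attributes: {AgentID, ListDate, OfficeID, Price}.
For ListDate --> AgentID we have {ListDate}⁺ = {AgentID, ListDate}; {ListDate} is not a superkey, so BCNF fails.
Since {AgentID} ⊆ prime attributes and every other non-superkey FD also has a prime right side, the schema is in 3NF.

3NF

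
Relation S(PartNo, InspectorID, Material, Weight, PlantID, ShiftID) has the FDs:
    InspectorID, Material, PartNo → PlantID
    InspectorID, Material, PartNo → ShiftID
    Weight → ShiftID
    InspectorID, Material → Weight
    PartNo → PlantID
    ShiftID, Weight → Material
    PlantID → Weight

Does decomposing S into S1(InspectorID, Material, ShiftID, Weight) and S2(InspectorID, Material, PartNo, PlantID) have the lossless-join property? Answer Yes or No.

Yes

S1 ∩ S2 = {InspectorID, Material}; its closure under F is {InspectorID, Material, ShiftID, Weight}.
S1 is contained in that closure, so S1 ∩ S2 → S1 holds and the join is lossless.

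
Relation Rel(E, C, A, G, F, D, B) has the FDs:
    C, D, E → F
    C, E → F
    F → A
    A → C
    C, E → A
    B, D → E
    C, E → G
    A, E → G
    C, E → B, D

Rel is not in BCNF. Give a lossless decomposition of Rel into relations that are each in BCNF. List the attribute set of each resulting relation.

Candidate keys of the original relation: {A, B, D}, {A, E}, {B, C, D}, {B, D, F}, {C, E}, {E, F}.
In {A, B, C, D, E, F, G}, {F} is not a superkey ({F}⁺ restricted to this set is {A, C, F}), so split on F → A, C into {A, C, F} and {B, D, E, F, G}.
In {A, C, F}, {A} is not a superkey ({A}⁺ restricted to this set is {A, C}), so split on A → C into {A, C} and {A, F}.
{A, C}: every determinant is a superkey — BCNF.
{A, F}: every determinant is a superkey — BCNF.
In {B, D, E, F, G}, {B, D} is not a superkey ({B, D}⁺ restricted to this set is {B, D, E}), so split on B, D → E into {B, D, E} and {B, D, F, G}.
{B, D, E}: every determinant is a superkey — BCNF.
{B, D, F, G}: every determinant is a superkey — BCNF.

{A, C}; {A, F}; {B, D, E}; {B, D, F, G}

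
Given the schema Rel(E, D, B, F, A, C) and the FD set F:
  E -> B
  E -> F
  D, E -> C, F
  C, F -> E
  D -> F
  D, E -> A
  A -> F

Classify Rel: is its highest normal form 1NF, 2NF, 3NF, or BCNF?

Candidate keys: {C, D}, {D, E}. Prime attributes: {C, D, E}.
E -> B: {E}⁺ = {B, E, F}, which is not all of the attributes, so the left side is not a superkey — BCNF is violated.
E -> B determines the non-prime attribute {B} from a non-superkey — 3NF is violated.
The proper key subset {D} of {C, D} determines non-prime {F}, so the relation is not even in 2NF.

1NF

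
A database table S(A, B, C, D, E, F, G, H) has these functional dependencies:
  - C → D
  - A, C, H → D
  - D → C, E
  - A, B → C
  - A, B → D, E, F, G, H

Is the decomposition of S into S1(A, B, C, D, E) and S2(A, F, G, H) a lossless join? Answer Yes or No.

No

The shared attributes are {A} and {A}⁺ = {A}.
S1 ⊄ {A} and S2 ⊄ {A}, so the split is lossy.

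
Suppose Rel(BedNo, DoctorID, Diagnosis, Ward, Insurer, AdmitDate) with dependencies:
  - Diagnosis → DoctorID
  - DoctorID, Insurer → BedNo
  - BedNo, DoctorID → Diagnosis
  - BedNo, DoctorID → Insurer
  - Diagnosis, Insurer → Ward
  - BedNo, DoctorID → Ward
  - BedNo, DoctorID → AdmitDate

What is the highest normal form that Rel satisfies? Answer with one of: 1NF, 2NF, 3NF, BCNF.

Candidate keys: {BedNo, Diagnosis}, {BedNo, DoctorID}, {Diagnosis, Insurer}, {DoctorID, Insurer}. Prime attributes: {BedNo, Diagnosis, DoctorID, Insurer}.
Diagnosis → DoctorID breaks BCNF: {Diagnosis}⁺ = {Diagnosis, DoctorID}, so {Diagnosis} is not a superkey.
But every attribute on its right side ({DoctorID}) is prime, and the same holds for every other non-superkey FD, so 3NF still holds.

3NF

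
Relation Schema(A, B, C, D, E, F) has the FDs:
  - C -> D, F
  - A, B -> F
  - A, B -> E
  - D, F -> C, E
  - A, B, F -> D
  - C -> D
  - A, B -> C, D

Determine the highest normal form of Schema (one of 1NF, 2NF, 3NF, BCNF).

Candidate key: {A, B}. Prime attributes: {A, B}.
C -> D, F breaks BCNF: {C}⁺ = {C, D, E, F}, so {C} is not a superkey.
C -> D, F has non-prime {D, F} on the right and a non-superkey on the left, so 3NF fails.
Checking every proper subset of each key, none determines a non-prime attribute — 2NF is satisfied.

2NF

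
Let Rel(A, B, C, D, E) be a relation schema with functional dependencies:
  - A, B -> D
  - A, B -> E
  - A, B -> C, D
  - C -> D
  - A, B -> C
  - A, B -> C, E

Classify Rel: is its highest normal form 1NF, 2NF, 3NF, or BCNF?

Candidate key: {A, B}. Prime attributes: {A, B}.
C -> D: {C}⁺ = {C, D}, which is not all of the attributes, so the left side is not a superkey — BCNF is violated.
C -> D determines the non-prime attribute {D} from a non-superkey — 3NF is violated.
Checking every proper subset of each key, none determines a non-prime attribute — 2NF is satisfied.

2NF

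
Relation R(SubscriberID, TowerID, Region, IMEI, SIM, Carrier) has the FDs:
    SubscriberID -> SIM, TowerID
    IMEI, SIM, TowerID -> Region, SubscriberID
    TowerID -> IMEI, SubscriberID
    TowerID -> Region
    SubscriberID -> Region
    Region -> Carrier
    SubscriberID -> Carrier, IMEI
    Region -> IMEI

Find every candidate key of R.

{SubscriberID}⁺ = {Carrier, IMEI, Region, SIM, SubscriberID, TowerID}, which is every attribute, so {SubscriberID} is a candidate key.
{TowerID}⁺ = {Carrier, IMEI, Region, SIM, SubscriberID, TowerID}, which is every attribute, so {TowerID} is a candidate key.
Any other superkey properly contains one of these, so there are no further candidate keys.

{SubscriberID}, {TowerID}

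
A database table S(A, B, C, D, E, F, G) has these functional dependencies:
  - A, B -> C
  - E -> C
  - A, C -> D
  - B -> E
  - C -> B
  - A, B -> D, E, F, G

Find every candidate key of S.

{A, B}, {A, C}, {A, E}

{A} never appears on the right of any FD, so every key must include it.
{A, B}⁺ = {A, B, C, D, E, F, G}, which is every attribute, so {A, B} is a candidate key.
{A, C}⁺ = {A, B, C, D, E, F, G}, which is every attribute, so {A, C} is a candidate key.
{A, E}⁺ = {A, B, C, D, E, F, G}, which is every attribute, so {A, E} is a candidate key.
Any other superkey properly contains one of these, so there are no further candidate keys.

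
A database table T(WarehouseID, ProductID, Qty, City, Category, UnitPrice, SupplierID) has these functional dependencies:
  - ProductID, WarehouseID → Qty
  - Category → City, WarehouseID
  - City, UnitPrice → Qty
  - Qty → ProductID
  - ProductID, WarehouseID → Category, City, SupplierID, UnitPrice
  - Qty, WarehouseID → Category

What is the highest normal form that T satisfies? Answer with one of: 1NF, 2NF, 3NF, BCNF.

3NF

Candidate keys: {Category, ProductID}, {Category, Qty}, {Category, UnitPrice}, {City, UnitPrice, WarehouseID}, {ProductID, WarehouseID}, {Qty, WarehouseID}. Prime attributes: {Category, City, ProductID, Qty, UnitPrice, WarehouseID}.
Category → City, WarehouseID: {Category}⁺ = {Category, City, WarehouseID}, which is not all of the attributes, so the left side is not a superkey — BCNF is violated.
But every attribute on its right side ({City, WarehouseID}) is prime, and the same holds for every other non-superkey FD, so 3NF still holds.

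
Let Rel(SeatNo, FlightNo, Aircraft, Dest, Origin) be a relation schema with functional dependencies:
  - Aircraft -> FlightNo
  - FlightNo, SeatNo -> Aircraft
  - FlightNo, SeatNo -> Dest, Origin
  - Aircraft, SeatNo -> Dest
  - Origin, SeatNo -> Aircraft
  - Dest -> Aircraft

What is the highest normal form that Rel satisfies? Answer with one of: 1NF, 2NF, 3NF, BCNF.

Candidate keys: {Aircraft, SeatNo}, {Dest, SeatNo}, {FlightNo, SeatNo}, {Origin, SeatNo}. Prime attributes: {Aircraft, Dest, FlightNo, Origin, SeatNo}.
For Aircraft -> FlightNo we have {Aircraft}⁺ = {Aircraft, FlightNo}; {Aircraft} is not a superkey, so BCNF fails.
Since {FlightNo} ⊆ prime attributes and every other non-superkey FD also has a prime right side, the schema is in 3NF.

3NF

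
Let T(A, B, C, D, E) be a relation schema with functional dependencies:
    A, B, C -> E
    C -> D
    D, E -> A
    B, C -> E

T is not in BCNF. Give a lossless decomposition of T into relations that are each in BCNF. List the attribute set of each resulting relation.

{A, C, E}; {B, C, E}; {C, D}

Candidate key of the original relation: {B, C}.
{A, B, C, D, E}: {C} determines {C, D} here but is not a superkey — split on C -> D, giving {C, D} and {A, B, C, E}.
{C, D}: every determinant is a superkey — BCNF.
{A, B, C, E}: {C, E} determines {A, C, E} here but is not a superkey — split on C, E -> A, giving {A, C, E} and {B, C, E}.
{A, C, E}: every determinant is a superkey — BCNF.
{B, C, E}: every determinant is a superkey — BCNF.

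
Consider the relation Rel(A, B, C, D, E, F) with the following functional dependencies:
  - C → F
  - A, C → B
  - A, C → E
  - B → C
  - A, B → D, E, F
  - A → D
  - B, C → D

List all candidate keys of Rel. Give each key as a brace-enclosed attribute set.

{A, B}, {A, C}

No FD produces {A}, so it must be in every candidate key.
{A, B} is a candidate key since {A, B}⁺ = {A, B, C, D, E, F} covers every attribute.
{A, C} is a candidate key since {A, C}⁺ = {A, B, C, D, E, F} covers every attribute.
No proper subset of any of these is a key, and no other minimal superkey exists.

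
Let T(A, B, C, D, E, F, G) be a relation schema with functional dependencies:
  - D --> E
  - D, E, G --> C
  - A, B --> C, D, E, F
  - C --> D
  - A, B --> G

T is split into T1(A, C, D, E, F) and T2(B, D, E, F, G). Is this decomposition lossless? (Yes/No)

No

The shared attributes are {D, E, F} and {D, E, F}⁺ = {D, E, F}.
T1 ⊄ {D, E, F} and T2 ⊄ {D, E, F}, so the split is lossy.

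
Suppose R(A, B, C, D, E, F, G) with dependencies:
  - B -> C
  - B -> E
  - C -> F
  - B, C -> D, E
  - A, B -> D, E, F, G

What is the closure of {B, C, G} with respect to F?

Start with {B, C, G}.
B -> E applies; add {E} → now {B, C, E, G}.
C -> F applies; add {F} → now {B, C, E, F, G}.
B, C -> D, E applies; add {D} → now {B, C, D, E, F, G}.
No further FD applies.

{B, C, D, E, F, G}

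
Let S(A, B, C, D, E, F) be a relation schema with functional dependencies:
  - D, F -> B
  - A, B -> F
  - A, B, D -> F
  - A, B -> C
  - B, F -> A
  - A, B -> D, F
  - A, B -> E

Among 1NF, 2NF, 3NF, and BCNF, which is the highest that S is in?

Candidate keys: {A, B}, {B, F}, {D, F}. Prime attributes: {A, B, D, F}.
Every FD has a superkey on the left, so the relation is in BCNF.

BCNF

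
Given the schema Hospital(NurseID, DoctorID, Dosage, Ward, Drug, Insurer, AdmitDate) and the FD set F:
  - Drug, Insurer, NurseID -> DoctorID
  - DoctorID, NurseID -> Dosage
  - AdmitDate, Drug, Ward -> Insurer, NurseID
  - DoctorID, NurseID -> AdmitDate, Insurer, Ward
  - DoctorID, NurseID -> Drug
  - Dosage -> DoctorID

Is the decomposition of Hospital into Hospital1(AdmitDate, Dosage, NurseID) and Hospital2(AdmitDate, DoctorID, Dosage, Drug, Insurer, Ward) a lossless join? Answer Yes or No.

Hospital1 ∩ Hospital2 = {AdmitDate, Dosage}; its closure under F is {AdmitDate, DoctorID, Dosage}.
Hospital1 ⊄ {AdmitDate, DoctorID, Dosage} and Hospital2 ⊄ {AdmitDate, DoctorID, Dosage}, so the split is lossy.

No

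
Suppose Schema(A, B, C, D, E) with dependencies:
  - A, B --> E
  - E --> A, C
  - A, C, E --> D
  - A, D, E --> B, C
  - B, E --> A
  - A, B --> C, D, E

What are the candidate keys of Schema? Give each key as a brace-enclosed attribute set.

{A, B}, {E}

Closure of {E} is {A, B, C, D, E}, the whole schema; {E} is a candidate key.
Closure of {A, B} is {A, B, C, D, E}, the whole schema; {A, B} is a candidate key.
Any other superkey properly contains one of these, so there are no further candidate keys.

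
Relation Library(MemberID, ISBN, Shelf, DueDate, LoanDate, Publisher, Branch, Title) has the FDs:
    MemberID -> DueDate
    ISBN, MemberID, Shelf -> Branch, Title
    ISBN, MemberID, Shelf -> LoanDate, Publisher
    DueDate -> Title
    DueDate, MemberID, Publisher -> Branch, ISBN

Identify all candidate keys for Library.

Attributes never on any right-hand side: {MemberID, Shelf} — every candidate key must contain all of them.
{ISBN, MemberID, Shelf}⁺ = {Branch, DueDate, ISBN, LoanDate, MemberID, Publisher, Shelf, Title}, which is every attribute, so {ISBN, MemberID, Shelf} is a candidate key.
{MemberID, Publisher, Shelf}⁺ = {Branch, DueDate, ISBN, LoanDate, MemberID, Publisher, Shelf, Title}, which is every attribute, so {MemberID, Publisher, Shelf} is a candidate key.
Any other superkey properly contains one of these, so there are no further candidate keys.

{ISBN, MemberID, Shelf}, {MemberID, Publisher, Shelf}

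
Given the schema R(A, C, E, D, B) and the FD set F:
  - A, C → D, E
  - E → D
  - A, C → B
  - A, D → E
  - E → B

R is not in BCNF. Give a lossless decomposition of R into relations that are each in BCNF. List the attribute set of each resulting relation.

Candidate key of the original relation: {A, C}.
In {A, B, C, D, E}, {E} is not a superkey ({E}⁺ restricted to this set is {B, D, E}), so split on E → B, D into {B, D, E} and {A, C, E}.
{B, D, E}: every determinant is a superkey — BCNF.
{A, C, E}: every determinant is a superkey — BCNF.

{A, C, E}; {B, D, E}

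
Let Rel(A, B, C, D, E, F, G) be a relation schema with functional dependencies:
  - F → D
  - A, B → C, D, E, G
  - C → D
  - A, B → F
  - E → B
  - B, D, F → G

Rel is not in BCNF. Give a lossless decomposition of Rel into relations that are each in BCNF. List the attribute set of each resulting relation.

Candidate keys of the original relation: {A, B}, {A, E}.
In {A, B, C, D, E, F, G}, {F} is not a superkey ({F}⁺ restricted to this set is {D, F}), so split on F → D into {D, F} and {A, B, C, E, F, G}.
{D, F} has no BCNF violation.
In {A, B, C, E, F, G}, {E} is not a superkey ({E}⁺ restricted to this set is {B, E}), so split on E → B into {B, E} and {A, C, E, F, G}.
{B, E} has no BCNF violation.
In {A, C, E, F, G}, {E, F} is not a superkey ({E, F}⁺ restricted to this set is {E, F, G}), so split on E, F → G into {E, F, G} and {A, C, E, F}.
{E, F, G} has no BCNF violation.
{A, C, E, F} has no BCNF violation.

{A, C, E, F}; {B, E}; {D, F}; {E, F, G}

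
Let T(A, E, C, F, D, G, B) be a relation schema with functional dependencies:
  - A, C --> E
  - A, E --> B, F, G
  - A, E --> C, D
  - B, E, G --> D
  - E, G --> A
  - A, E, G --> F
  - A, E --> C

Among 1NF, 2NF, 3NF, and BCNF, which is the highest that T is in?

BCNF

Candidate keys: {A, C}, {A, E}, {E, G}. Prime attributes: {A, C, E, G}.
The left-hand side of every FD is a superkey, so BCNF is satisfied.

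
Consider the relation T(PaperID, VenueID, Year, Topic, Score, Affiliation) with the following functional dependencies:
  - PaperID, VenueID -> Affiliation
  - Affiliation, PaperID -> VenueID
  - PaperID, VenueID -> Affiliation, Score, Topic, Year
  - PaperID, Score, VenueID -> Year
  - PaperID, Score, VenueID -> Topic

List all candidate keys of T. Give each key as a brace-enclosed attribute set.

{Affiliation, PaperID}, {PaperID, VenueID}

{PaperID} never appears on the right of any FD, so every key must include it.
{Affiliation, PaperID} is a candidate key since {Affiliation, PaperID}⁺ = {Affiliation, PaperID, Score, Topic, VenueID, Year} covers every attribute.
{PaperID, VenueID} is a candidate key since {PaperID, VenueID}⁺ = {Affiliation, PaperID, Score, Topic, VenueID, Year} covers every attribute.
Any other superkey properly contains one of these, so there are no further candidate keys.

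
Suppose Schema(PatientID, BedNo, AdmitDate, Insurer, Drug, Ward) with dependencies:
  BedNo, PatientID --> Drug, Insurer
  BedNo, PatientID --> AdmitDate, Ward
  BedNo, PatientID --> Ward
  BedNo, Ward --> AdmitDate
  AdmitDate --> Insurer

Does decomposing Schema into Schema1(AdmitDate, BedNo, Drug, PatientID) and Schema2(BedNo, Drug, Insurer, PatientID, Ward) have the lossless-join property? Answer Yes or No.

Yes

The shared attributes are {BedNo, Drug, PatientID} and {BedNo, Drug, PatientID}⁺ = {AdmitDate, BedNo, Drug, Insurer, PatientID, Ward}.
This includes all of Schema1, so the common attributes are a superkey of Schema1 — the join is lossless.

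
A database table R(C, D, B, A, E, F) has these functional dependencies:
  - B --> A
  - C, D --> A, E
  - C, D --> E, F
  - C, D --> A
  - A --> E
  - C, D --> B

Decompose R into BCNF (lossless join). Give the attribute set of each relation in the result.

{A, B}; {A, E}; {B, C, D, F}

Candidate key of the original relation: {C, D}.
In {A, B, C, D, E, F}, {B} is not a superkey ({B}⁺ restricted to this set is {A, B, E}), so split on B --> A, E into {A, B, E} and {B, C, D, F}.
In {A, B, E}, {A} is not a superkey ({A}⁺ restricted to this set is {A, E}), so split on A --> E into {A, E} and {A, B}.
{A, E}: every determinant is a superkey — BCNF.
{A, B}: every determinant is a superkey — BCNF.
{B, C, D, F}: every determinant is a superkey — BCNF.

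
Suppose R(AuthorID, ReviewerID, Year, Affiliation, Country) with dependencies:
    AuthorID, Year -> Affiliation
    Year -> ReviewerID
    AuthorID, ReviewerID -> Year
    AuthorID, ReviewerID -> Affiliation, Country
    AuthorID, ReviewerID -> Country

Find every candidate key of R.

{AuthorID, ReviewerID}, {AuthorID, Year}

{AuthorID} never appears on the right of any FD, so every key must include it.
{AuthorID, ReviewerID} is a candidate key since {AuthorID, ReviewerID}⁺ = {Affiliation, AuthorID, Country, ReviewerID, Year} covers every attribute.
{AuthorID, Year} is a candidate key since {AuthorID, Year}⁺ = {Affiliation, AuthorID, Country, ReviewerID, Year} covers every attribute.
These are minimal and exhaustive — every other superkey contains one of them.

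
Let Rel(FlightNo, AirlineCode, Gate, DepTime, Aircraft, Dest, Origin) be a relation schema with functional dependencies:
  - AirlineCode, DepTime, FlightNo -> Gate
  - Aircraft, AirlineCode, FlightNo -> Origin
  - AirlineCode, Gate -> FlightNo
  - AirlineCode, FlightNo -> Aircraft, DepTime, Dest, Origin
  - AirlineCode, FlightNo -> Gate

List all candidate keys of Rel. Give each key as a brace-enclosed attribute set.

Attributes never on any right-hand side: {AirlineCode} — every candidate key must contain it.
Closure of {AirlineCode, FlightNo} is {Aircraft, AirlineCode, DepTime, Dest, FlightNo, Gate, Origin}, the whole schema; {AirlineCode, FlightNo} is a candidate key.
Closure of {AirlineCode, Gate} is {Aircraft, AirlineCode, DepTime, Dest, FlightNo, Gate, Origin}, the whole schema; {AirlineCode, Gate} is a candidate key.
No proper subset of any of these is a key, and no other minimal superkey exists.

{AirlineCode, FlightNo}, {AirlineCode, Gate}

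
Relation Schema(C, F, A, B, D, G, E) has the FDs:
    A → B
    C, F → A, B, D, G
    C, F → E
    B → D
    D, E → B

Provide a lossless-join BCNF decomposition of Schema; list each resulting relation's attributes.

Candidate key of the original relation: {C, F}.
{A, B, C, D, E, F, G}: {A} determines {A, B, D} here but is not a superkey — split on A → B, D, giving {A, B, D} and {A, C, E, F, G}.
{A, B, D}: {B} determines {B, D} here but is not a superkey — split on B → D, giving {B, D} and {A, B}.
{B, D}: every determinant is a superkey — BCNF.
{A, B}: every determinant is a superkey — BCNF.
{A, C, E, F, G}: every determinant is a superkey — BCNF.

{A, B}; {A, C, E, F, G}; {B, D}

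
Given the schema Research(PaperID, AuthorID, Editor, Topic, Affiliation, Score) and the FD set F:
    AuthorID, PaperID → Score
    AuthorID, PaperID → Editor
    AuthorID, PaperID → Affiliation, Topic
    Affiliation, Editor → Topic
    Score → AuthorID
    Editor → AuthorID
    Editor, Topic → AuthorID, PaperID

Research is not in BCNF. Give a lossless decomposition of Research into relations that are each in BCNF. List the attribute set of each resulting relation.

{Affiliation, Editor, PaperID, Score, Topic}; {AuthorID, Score}

Candidate keys of the original relation: {Affiliation, Editor}, {AuthorID, PaperID}, {Editor, PaperID}, {Editor, Topic}, {PaperID, Score}.
{Affiliation, AuthorID, Editor, PaperID, Score, Topic}: {Score} determines {AuthorID, Score} here but is not a superkey — split on Score → AuthorID, giving {AuthorID, Score} and {Affiliation, Editor, PaperID, Score, Topic}.
{AuthorID, Score} has no BCNF violation.
{Affiliation, Editor, PaperID, Score, Topic} has no BCNF violation.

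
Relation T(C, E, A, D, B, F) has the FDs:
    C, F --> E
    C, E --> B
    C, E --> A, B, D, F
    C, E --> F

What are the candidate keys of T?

{C, E}, {C, F}

Attributes never on any right-hand side: {C} — every candidate key must contain it.
{C, E}⁺ = {A, B, C, D, E, F} — all of the relation — so {C, E} is a candidate key.
{C, F}⁺ = {A, B, C, D, E, F} — all of the relation — so {C, F} is a candidate key.
These are minimal and exhaustive — every other superkey contains one of them.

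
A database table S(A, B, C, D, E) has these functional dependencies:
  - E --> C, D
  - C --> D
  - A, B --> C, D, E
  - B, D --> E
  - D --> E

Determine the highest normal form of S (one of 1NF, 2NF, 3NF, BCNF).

Candidate key: {A, B}. Prime attributes: {A, B}.
E --> C, D: {E}⁺ = {C, D, E}, which is not all of the attributes, so the left side is not a superkey — BCNF is violated.
E --> C, D determines the non-prime attributes {C, D} from a non-superkey — 3NF is violated.
No non-prime attribute depends on a proper subset of any candidate key, so 2NF holds.

2NF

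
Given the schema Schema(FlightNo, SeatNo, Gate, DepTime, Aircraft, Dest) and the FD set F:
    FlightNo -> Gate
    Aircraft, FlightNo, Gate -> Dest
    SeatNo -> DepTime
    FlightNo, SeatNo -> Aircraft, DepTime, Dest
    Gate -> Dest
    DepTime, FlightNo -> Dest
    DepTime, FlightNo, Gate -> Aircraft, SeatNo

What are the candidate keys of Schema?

{DepTime, FlightNo}, {FlightNo, SeatNo}

Attributes never on any right-hand side: {FlightNo} — every candidate key must contain it.
{DepTime, FlightNo} is a candidate key since {DepTime, FlightNo}⁺ = {Aircraft, DepTime, Dest, FlightNo, Gate, SeatNo} covers every attribute.
{FlightNo, SeatNo} is a candidate key since {FlightNo, SeatNo}⁺ = {Aircraft, DepTime, Dest, FlightNo, Gate, SeatNo} covers every attribute.
Any other superkey properly contains one of these, so there are no further candidate keys.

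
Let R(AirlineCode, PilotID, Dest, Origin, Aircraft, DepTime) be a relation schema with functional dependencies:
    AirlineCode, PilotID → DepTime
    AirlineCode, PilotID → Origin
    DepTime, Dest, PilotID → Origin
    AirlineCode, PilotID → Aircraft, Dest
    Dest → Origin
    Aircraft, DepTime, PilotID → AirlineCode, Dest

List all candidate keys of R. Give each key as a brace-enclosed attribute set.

{Aircraft, DepTime, PilotID}, {AirlineCode, PilotID}

No FD produces {PilotID}, so it must be in every candidate key.
{AirlineCode, PilotID}⁺ = {Aircraft, AirlineCode, DepTime, Dest, Origin, PilotID}, which is every attribute, so {AirlineCode, PilotID} is a candidate key.
{Aircraft, DepTime, PilotID}⁺ = {Aircraft, AirlineCode, DepTime, Dest, Origin, PilotID}, which is every attribute, so {Aircraft, DepTime, PilotID} is a candidate key.
These are minimal and exhaustive — every other superkey contains one of them.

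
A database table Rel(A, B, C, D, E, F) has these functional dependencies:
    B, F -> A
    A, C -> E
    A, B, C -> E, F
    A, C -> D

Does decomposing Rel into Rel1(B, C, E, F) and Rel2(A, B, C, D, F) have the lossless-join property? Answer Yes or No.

Yes

Rel1 ∩ Rel2 = {B, C, F}; its closure under F is {A, B, C, D, E, F}.
This includes all of Rel1, so the common attributes are a superkey of Rel1 — the join is lossless.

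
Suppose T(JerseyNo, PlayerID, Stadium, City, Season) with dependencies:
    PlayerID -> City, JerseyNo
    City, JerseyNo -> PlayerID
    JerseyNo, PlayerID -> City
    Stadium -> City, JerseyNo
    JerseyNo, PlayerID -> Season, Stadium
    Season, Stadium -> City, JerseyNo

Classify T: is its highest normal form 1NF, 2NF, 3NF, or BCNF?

Candidate keys: {City, JerseyNo}, {PlayerID}, {Stadium}. Prime attributes: {City, JerseyNo, PlayerID, Stadium}.
The left-hand side of every FD is a superkey, so BCNF is satisfied.

BCNF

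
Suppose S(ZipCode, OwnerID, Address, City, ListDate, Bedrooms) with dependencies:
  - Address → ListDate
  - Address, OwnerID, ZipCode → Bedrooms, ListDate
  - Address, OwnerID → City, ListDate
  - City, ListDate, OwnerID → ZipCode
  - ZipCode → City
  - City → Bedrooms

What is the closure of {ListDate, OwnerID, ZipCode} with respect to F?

{Bedrooms, City, ListDate, OwnerID, ZipCode}

Start with {ListDate, OwnerID, ZipCode}.
ZipCode → City applies; add {City} → now {City, ListDate, OwnerID, ZipCode}.
City → Bedrooms applies; add {Bedrooms} → now {Bedrooms, City, ListDate, OwnerID, ZipCode}.
No further FD applies.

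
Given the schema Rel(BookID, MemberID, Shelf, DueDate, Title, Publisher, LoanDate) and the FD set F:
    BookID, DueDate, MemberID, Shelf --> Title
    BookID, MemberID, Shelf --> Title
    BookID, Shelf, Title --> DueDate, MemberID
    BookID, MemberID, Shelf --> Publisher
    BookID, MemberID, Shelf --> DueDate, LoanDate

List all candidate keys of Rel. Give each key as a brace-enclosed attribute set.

No FD produces {BookID, Shelf}, so they must be in every candidate key.
{BookID, MemberID, Shelf} is a candidate key since {BookID, MemberID, Shelf}⁺ = {BookID, DueDate, LoanDate, MemberID, Publisher, Shelf, Title} covers every attribute.
{BookID, Shelf, Title} is a candidate key since {BookID, Shelf, Title}⁺ = {BookID, DueDate, LoanDate, MemberID, Publisher, Shelf, Title} covers every attribute.
No proper subset of any of these is a key, and no other minimal superkey exists.

{BookID, MemberID, Shelf}, {BookID, Shelf, Title}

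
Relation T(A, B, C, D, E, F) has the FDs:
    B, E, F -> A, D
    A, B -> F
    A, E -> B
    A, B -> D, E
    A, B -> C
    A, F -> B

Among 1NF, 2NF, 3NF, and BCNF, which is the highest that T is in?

Candidate keys: {A, B}, {A, E}, {A, F}, {B, E, F}. Prime attributes: {A, B, E, F}.
Every FD has a superkey on the left, so the relation is in BCNF.

BCNF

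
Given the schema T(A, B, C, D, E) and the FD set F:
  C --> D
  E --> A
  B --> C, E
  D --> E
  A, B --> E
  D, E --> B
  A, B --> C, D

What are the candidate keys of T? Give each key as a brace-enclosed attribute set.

{B}, {C}, {D}

{B}⁺ = {A, B, C, D, E} — all of the relation — so {B} is a candidate key.
{C}⁺ = {A, B, C, D, E} — all of the relation — so {C} is a candidate key.
{D}⁺ = {A, B, C, D, E} — all of the relation — so {D} is a candidate key.
These are minimal and exhaustive — every other superkey contains one of them.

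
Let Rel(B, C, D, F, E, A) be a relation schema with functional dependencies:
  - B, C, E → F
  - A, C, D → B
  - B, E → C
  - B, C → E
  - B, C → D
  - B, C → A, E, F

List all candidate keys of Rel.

{A, C, D}, {B, C}, {B, E}

{B, C} is a candidate key since {B, C}⁺ = {A, B, C, D, E, F} covers every attribute.
{B, E} is a candidate key since {B, E}⁺ = {A, B, C, D, E, F} covers every attribute.
{A, C, D} is a candidate key since {A, C, D}⁺ = {A, B, C, D, E, F} covers every attribute.
No proper subset of any of these is a key, and no other minimal superkey exists.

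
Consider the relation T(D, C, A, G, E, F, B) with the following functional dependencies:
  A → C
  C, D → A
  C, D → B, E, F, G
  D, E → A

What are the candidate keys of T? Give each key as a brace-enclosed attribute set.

{D} never appears on the right of any FD, so every key must include it.
{A, D}⁺ = {A, B, C, D, E, F, G} — all of the relation — so {A, D} is a candidate key.
{C, D}⁺ = {A, B, C, D, E, F, G} — all of the relation — so {C, D} is a candidate key.
{D, E}⁺ = {A, B, C, D, E, F, G} — all of the relation — so {D, E} is a candidate key.
These are minimal and exhaustive — every other superkey contains one of them.

{A, D}, {C, D}, {D, E}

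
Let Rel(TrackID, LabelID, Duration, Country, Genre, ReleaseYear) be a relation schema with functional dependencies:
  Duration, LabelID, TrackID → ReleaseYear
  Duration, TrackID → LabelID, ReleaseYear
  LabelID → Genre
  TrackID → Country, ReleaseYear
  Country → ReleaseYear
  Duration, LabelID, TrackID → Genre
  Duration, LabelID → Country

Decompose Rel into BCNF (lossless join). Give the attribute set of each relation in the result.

{Country, ReleaseYear}; {Country, TrackID}; {Duration, LabelID, TrackID}; {Genre, LabelID}

Candidate key of the original relation: {Duration, TrackID}.
In {Country, Duration, Genre, LabelID, ReleaseYear, TrackID}, {LabelID} is not a superkey ({LabelID}⁺ restricted to this set is {Genre, LabelID}), so split on LabelID → Genre into {Genre, LabelID} and {Country, Duration, LabelID, ReleaseYear, TrackID}.
{Genre, LabelID} is in BCNF.
In {Country, Duration, LabelID, ReleaseYear, TrackID}, {TrackID} is not a superkey ({TrackID}⁺ restricted to this set is {Country, ReleaseYear, TrackID}), so split on TrackID → Country, ReleaseYear into {Country, ReleaseYear, TrackID} and {Duration, LabelID, TrackID}.
In {Country, ReleaseYear, TrackID}, {Country} is not a superkey ({Country}⁺ restricted to this set is {Country, ReleaseYear}), so split on Country → ReleaseYear into {Country, ReleaseYear} and {Country, TrackID}.
{Country, ReleaseYear} is in BCNF.
{Country, TrackID} is in BCNF.
{Duration, LabelID, TrackID} is in BCNF.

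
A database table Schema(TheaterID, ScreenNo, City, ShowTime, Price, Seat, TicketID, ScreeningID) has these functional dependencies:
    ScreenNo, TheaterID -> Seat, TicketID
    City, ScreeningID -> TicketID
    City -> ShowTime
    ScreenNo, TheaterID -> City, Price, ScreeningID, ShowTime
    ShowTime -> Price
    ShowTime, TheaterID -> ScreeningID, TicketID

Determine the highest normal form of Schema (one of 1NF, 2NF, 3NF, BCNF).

Candidate key: {ScreenNo, TheaterID}. Prime attributes: {ScreenNo, TheaterID}.
City, ScreeningID -> TicketID breaks BCNF: {City, ScreeningID}⁺ = {City, Price, ScreeningID, ShowTime, TicketID}, so {City, ScreeningID} is not a superkey.
City, ScreeningID -> TicketID determines the non-prime attribute {TicketID} from a non-superkey — 3NF is violated.
No non-prime attribute depends on a proper subset of any candidate key, so 2NF holds.

2NF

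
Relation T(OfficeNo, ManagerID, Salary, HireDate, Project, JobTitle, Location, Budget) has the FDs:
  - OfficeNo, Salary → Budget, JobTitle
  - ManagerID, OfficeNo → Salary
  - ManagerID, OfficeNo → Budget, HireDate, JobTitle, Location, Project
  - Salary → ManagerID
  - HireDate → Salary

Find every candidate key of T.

{HireDate, OfficeNo}, {ManagerID, OfficeNo}, {OfficeNo, Salary}

No FD produces {OfficeNo}, so it must be in every candidate key.
Closure of {HireDate, OfficeNo} is {Budget, HireDate, JobTitle, Location, ManagerID, OfficeNo, Project, Salary}, the whole schema; {HireDate, OfficeNo} is a candidate key.
Closure of {ManagerID, OfficeNo} is {Budget, HireDate, JobTitle, Location, ManagerID, OfficeNo, Project, Salary}, the whole schema; {ManagerID, OfficeNo} is a candidate key.
Closure of {OfficeNo, Salary} is {Budget, HireDate, JobTitle, Location, ManagerID, OfficeNo, Project, Salary}, the whole schema; {OfficeNo, Salary} is a candidate key.
No proper subset of any of these is a key, and no other minimal superkey exists.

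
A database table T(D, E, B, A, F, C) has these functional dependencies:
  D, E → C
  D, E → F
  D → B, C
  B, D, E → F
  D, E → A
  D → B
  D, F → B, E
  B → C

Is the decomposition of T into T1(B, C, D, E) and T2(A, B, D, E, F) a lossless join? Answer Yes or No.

Common attributes: {B, D, E}; their closure is {A, B, C, D, E, F}.
This includes all of T1, so the common attributes are a superkey of T1 — the join is lossless.

Yes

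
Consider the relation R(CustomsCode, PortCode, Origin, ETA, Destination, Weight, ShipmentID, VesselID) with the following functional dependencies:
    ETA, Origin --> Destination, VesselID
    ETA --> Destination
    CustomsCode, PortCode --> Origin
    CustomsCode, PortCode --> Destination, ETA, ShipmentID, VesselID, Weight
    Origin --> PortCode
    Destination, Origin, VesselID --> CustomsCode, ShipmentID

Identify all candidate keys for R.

Closure of {CustomsCode, Origin} is {CustomsCode, Destination, ETA, Origin, PortCode, ShipmentID, VesselID, Weight}, the whole schema; {CustomsCode, Origin} is a candidate key.
Closure of {CustomsCode, PortCode} is {CustomsCode, Destination, ETA, Origin, PortCode, ShipmentID, VesselID, Weight}, the whole schema; {CustomsCode, PortCode} is a candidate key.
Closure of {ETA, Origin} is {CustomsCode, Destination, ETA, Origin, PortCode, ShipmentID, VesselID, Weight}, the whole schema; {ETA, Origin} is a candidate key.
Closure of {Destination, Origin, VesselID} is {CustomsCode, Destination, ETA, Origin, PortCode, ShipmentID, VesselID, Weight}, the whole schema; {Destination, Origin, VesselID} is a candidate key.
Any other superkey properly contains one of these, so there are no further candidate keys.

{CustomsCode, Origin}, {CustomsCode, PortCode}, {Destination, Origin, VesselID}, {ETA, Origin}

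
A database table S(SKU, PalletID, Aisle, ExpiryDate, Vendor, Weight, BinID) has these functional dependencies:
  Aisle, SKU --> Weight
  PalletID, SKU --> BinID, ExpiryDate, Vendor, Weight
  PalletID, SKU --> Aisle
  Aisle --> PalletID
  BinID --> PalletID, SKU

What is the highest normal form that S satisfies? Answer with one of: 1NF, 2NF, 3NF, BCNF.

Candidate keys: {Aisle, SKU}, {BinID}, {PalletID, SKU}. Prime attributes: {Aisle, BinID, PalletID, SKU}.
Aisle --> PalletID: {Aisle}⁺ = {Aisle, PalletID}, which is not all of the attributes, so the left side is not a superkey — BCNF is violated.
But every attribute on its right side ({PalletID}) is prime, and the same holds for every other non-superkey FD, so 3NF still holds.

3NF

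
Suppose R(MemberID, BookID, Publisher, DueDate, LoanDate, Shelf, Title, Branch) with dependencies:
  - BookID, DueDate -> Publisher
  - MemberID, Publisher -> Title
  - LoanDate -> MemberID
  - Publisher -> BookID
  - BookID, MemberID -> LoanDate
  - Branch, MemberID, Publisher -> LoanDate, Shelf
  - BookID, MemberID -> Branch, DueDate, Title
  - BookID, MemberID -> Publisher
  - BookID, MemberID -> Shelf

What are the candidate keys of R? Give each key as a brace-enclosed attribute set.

Closure of {BookID, LoanDate} is {BookID, Branch, DueDate, LoanDate, MemberID, Publisher, Shelf, Title}, the whole schema; {BookID, LoanDate} is a candidate key.
Closure of {BookID, MemberID} is {BookID, Branch, DueDate, LoanDate, MemberID, Publisher, Shelf, Title}, the whole schema; {BookID, MemberID} is a candidate key.
Closure of {LoanDate, Publisher} is {BookID, Branch, DueDate, LoanDate, MemberID, Publisher, Shelf, Title}, the whole schema; {LoanDate, Publisher} is a candidate key.
Closure of {MemberID, Publisher} is {BookID, Branch, DueDate, LoanDate, MemberID, Publisher, Shelf, Title}, the whole schema; {MemberID, Publisher} is a candidate key.
Any other superkey properly contains one of these, so there are no further candidate keys.

{BookID, LoanDate}, {BookID, MemberID}, {LoanDate, Publisher}, {MemberID, Publisher}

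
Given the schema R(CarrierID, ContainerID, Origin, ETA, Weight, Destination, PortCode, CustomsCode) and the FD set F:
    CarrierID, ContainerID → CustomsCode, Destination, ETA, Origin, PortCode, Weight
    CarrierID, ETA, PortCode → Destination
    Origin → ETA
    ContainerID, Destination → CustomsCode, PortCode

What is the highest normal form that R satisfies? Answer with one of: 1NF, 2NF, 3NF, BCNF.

2NF

Candidate key: {CarrierID, ContainerID}. Prime attributes: {CarrierID, ContainerID}.
For CarrierID, ETA, PortCode → Destination we have {CarrierID, ETA, PortCode}⁺ = {CarrierID, Destination, ETA, PortCode}; {CarrierID, ETA, PortCode} is not a superkey, so BCNF fails.
CarrierID, ETA, PortCode → Destination determines the non-prime attribute {Destination} from a non-superkey — 3NF is violated.
No proper subset of a key has a non-prime attribute in its closure, so there is no partial dependency; 2NF holds.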